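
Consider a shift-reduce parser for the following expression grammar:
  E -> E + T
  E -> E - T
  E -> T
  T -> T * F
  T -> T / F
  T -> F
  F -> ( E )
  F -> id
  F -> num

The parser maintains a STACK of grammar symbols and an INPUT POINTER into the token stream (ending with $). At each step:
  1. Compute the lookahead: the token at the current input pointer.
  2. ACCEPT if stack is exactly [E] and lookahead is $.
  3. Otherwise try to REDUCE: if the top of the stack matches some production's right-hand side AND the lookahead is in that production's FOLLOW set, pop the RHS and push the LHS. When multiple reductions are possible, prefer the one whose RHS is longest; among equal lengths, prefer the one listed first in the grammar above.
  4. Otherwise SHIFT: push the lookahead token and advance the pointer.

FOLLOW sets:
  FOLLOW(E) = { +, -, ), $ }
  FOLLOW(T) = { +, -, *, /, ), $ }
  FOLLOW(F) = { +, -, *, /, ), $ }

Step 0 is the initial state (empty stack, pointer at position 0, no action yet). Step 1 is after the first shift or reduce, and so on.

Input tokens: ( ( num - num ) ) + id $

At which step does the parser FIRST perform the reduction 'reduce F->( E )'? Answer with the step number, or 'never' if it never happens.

Answer: 13

Derivation:
Step 1: shift (. Stack=[(] ptr=1 lookahead=( remaining=[( num - num ) ) + id $]
Step 2: shift (. Stack=[( (] ptr=2 lookahead=num remaining=[num - num ) ) + id $]
Step 3: shift num. Stack=[( ( num] ptr=3 lookahead=- remaining=[- num ) ) + id $]
Step 4: reduce F->num. Stack=[( ( F] ptr=3 lookahead=- remaining=[- num ) ) + id $]
Step 5: reduce T->F. Stack=[( ( T] ptr=3 lookahead=- remaining=[- num ) ) + id $]
Step 6: reduce E->T. Stack=[( ( E] ptr=3 lookahead=- remaining=[- num ) ) + id $]
Step 7: shift -. Stack=[( ( E -] ptr=4 lookahead=num remaining=[num ) ) + id $]
Step 8: shift num. Stack=[( ( E - num] ptr=5 lookahead=) remaining=[) ) + id $]
Step 9: reduce F->num. Stack=[( ( E - F] ptr=5 lookahead=) remaining=[) ) + id $]
Step 10: reduce T->F. Stack=[( ( E - T] ptr=5 lookahead=) remaining=[) ) + id $]
Step 11: reduce E->E - T. Stack=[( ( E] ptr=5 lookahead=) remaining=[) ) + id $]
Step 12: shift ). Stack=[( ( E )] ptr=6 lookahead=) remaining=[) + id $]
Step 13: reduce F->( E ). Stack=[( F] ptr=6 lookahead=) remaining=[) + id $]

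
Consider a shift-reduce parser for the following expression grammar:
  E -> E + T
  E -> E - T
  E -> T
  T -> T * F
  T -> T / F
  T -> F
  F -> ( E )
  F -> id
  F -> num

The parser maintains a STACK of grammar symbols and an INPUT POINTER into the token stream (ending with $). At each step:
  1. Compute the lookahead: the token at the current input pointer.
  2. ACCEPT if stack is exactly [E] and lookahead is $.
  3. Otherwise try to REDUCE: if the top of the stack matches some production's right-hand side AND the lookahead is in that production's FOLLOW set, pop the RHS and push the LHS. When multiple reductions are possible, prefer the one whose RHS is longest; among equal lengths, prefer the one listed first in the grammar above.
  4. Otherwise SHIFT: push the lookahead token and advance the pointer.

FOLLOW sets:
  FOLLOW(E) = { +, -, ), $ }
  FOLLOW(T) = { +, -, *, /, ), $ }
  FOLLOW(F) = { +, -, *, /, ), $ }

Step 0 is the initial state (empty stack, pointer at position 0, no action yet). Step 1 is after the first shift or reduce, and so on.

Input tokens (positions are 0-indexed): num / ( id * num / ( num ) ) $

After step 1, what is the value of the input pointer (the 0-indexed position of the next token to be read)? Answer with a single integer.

Answer: 1

Derivation:
Step 1: shift num. Stack=[num] ptr=1 lookahead=/ remaining=[/ ( id * num / ( num ) ) $]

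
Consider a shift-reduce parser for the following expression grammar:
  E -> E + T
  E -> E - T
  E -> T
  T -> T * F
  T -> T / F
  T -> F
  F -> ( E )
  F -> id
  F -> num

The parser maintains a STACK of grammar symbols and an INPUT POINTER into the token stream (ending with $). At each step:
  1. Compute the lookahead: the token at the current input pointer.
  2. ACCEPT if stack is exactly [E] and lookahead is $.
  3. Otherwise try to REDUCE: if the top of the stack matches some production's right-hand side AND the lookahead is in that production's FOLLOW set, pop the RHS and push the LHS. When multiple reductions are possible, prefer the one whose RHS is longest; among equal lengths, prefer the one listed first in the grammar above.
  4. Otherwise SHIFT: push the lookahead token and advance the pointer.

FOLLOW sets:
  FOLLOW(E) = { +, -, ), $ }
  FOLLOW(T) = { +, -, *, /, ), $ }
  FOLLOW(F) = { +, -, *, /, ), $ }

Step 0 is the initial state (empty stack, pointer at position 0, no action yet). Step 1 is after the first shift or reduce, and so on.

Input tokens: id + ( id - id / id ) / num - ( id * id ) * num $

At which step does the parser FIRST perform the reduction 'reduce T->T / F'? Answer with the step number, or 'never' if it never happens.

Step 1: shift id. Stack=[id] ptr=1 lookahead=+ remaining=[+ ( id - id / id ) / num - ( id * id ) * num $]
Step 2: reduce F->id. Stack=[F] ptr=1 lookahead=+ remaining=[+ ( id - id / id ) / num - ( id * id ) * num $]
Step 3: reduce T->F. Stack=[T] ptr=1 lookahead=+ remaining=[+ ( id - id / id ) / num - ( id * id ) * num $]
Step 4: reduce E->T. Stack=[E] ptr=1 lookahead=+ remaining=[+ ( id - id / id ) / num - ( id * id ) * num $]
Step 5: shift +. Stack=[E +] ptr=2 lookahead=( remaining=[( id - id / id ) / num - ( id * id ) * num $]
Step 6: shift (. Stack=[E + (] ptr=3 lookahead=id remaining=[id - id / id ) / num - ( id * id ) * num $]
Step 7: shift id. Stack=[E + ( id] ptr=4 lookahead=- remaining=[- id / id ) / num - ( id * id ) * num $]
Step 8: reduce F->id. Stack=[E + ( F] ptr=4 lookahead=- remaining=[- id / id ) / num - ( id * id ) * num $]
Step 9: reduce T->F. Stack=[E + ( T] ptr=4 lookahead=- remaining=[- id / id ) / num - ( id * id ) * num $]
Step 10: reduce E->T. Stack=[E + ( E] ptr=4 lookahead=- remaining=[- id / id ) / num - ( id * id ) * num $]
Step 11: shift -. Stack=[E + ( E -] ptr=5 lookahead=id remaining=[id / id ) / num - ( id * id ) * num $]
Step 12: shift id. Stack=[E + ( E - id] ptr=6 lookahead=/ remaining=[/ id ) / num - ( id * id ) * num $]
Step 13: reduce F->id. Stack=[E + ( E - F] ptr=6 lookahead=/ remaining=[/ id ) / num - ( id * id ) * num $]
Step 14: reduce T->F. Stack=[E + ( E - T] ptr=6 lookahead=/ remaining=[/ id ) / num - ( id * id ) * num $]
Step 15: shift /. Stack=[E + ( E - T /] ptr=7 lookahead=id remaining=[id ) / num - ( id * id ) * num $]
Step 16: shift id. Stack=[E + ( E - T / id] ptr=8 lookahead=) remaining=[) / num - ( id * id ) * num $]
Step 17: reduce F->id. Stack=[E + ( E - T / F] ptr=8 lookahead=) remaining=[) / num - ( id * id ) * num $]
Step 18: reduce T->T / F. Stack=[E + ( E - T] ptr=8 lookahead=) remaining=[) / num - ( id * id ) * num $]

Answer: 18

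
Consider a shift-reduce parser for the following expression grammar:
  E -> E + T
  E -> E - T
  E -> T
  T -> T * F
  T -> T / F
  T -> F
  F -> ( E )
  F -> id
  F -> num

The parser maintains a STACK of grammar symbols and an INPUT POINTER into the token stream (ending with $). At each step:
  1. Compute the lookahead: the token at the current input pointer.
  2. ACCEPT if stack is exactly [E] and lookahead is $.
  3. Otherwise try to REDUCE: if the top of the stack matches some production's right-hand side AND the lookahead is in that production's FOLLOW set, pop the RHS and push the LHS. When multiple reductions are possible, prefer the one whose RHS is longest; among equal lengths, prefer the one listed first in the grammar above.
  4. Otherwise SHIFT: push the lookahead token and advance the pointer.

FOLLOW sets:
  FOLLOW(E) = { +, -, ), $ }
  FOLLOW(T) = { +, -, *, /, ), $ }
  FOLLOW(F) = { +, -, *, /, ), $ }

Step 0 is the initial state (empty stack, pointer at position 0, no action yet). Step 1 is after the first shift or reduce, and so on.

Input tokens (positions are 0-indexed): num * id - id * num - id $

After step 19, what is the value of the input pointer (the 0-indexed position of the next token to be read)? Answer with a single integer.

Step 1: shift num. Stack=[num] ptr=1 lookahead=* remaining=[* id - id * num - id $]
Step 2: reduce F->num. Stack=[F] ptr=1 lookahead=* remaining=[* id - id * num - id $]
Step 3: reduce T->F. Stack=[T] ptr=1 lookahead=* remaining=[* id - id * num - id $]
Step 4: shift *. Stack=[T *] ptr=2 lookahead=id remaining=[id - id * num - id $]
Step 5: shift id. Stack=[T * id] ptr=3 lookahead=- remaining=[- id * num - id $]
Step 6: reduce F->id. Stack=[T * F] ptr=3 lookahead=- remaining=[- id * num - id $]
Step 7: reduce T->T * F. Stack=[T] ptr=3 lookahead=- remaining=[- id * num - id $]
Step 8: reduce E->T. Stack=[E] ptr=3 lookahead=- remaining=[- id * num - id $]
Step 9: shift -. Stack=[E -] ptr=4 lookahead=id remaining=[id * num - id $]
Step 10: shift id. Stack=[E - id] ptr=5 lookahead=* remaining=[* num - id $]
Step 11: reduce F->id. Stack=[E - F] ptr=5 lookahead=* remaining=[* num - id $]
Step 12: reduce T->F. Stack=[E - T] ptr=5 lookahead=* remaining=[* num - id $]
Step 13: shift *. Stack=[E - T *] ptr=6 lookahead=num remaining=[num - id $]
Step 14: shift num. Stack=[E - T * num] ptr=7 lookahead=- remaining=[- id $]
Step 15: reduce F->num. Stack=[E - T * F] ptr=7 lookahead=- remaining=[- id $]
Step 16: reduce T->T * F. Stack=[E - T] ptr=7 lookahead=- remaining=[- id $]
Step 17: reduce E->E - T. Stack=[E] ptr=7 lookahead=- remaining=[- id $]
Step 18: shift -. Stack=[E -] ptr=8 lookahead=id remaining=[id $]
Step 19: shift id. Stack=[E - id] ptr=9 lookahead=$ remaining=[$]

Answer: 9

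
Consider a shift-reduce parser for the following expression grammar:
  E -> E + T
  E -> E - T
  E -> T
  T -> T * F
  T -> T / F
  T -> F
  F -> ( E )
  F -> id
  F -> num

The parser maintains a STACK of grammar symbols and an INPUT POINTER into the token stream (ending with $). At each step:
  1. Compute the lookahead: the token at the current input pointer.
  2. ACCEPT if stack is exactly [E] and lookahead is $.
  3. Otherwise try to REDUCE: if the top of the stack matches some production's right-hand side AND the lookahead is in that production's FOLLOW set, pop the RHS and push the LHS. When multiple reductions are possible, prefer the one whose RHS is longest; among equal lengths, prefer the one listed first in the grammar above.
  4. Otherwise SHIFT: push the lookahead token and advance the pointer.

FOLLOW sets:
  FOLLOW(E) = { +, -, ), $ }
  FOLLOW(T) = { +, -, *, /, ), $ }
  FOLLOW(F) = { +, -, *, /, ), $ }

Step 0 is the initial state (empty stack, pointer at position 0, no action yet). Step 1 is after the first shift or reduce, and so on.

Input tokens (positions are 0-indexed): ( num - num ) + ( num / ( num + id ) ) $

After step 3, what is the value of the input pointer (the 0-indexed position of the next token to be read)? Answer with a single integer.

Step 1: shift (. Stack=[(] ptr=1 lookahead=num remaining=[num - num ) + ( num / ( num + id ) ) $]
Step 2: shift num. Stack=[( num] ptr=2 lookahead=- remaining=[- num ) + ( num / ( num + id ) ) $]
Step 3: reduce F->num. Stack=[( F] ptr=2 lookahead=- remaining=[- num ) + ( num / ( num + id ) ) $]

Answer: 2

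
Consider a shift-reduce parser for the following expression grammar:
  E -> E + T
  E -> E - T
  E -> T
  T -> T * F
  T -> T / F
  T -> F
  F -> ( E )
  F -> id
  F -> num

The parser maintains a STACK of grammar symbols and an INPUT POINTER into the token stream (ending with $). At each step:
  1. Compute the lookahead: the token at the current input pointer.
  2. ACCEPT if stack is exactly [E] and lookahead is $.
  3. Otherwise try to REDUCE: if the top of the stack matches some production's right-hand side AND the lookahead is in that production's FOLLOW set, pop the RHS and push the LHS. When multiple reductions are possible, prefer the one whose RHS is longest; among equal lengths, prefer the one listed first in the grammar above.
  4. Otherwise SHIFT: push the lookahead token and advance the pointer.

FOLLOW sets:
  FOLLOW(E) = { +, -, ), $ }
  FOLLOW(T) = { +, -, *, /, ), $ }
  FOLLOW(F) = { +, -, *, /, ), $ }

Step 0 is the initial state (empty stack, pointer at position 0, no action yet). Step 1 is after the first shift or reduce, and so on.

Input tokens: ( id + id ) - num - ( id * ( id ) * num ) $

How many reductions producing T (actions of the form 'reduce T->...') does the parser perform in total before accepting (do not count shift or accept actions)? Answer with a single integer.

Step 1: shift (. Stack=[(] ptr=1 lookahead=id remaining=[id + id ) - num - ( id * ( id ) * num ) $]
Step 2: shift id. Stack=[( id] ptr=2 lookahead=+ remaining=[+ id ) - num - ( id * ( id ) * num ) $]
Step 3: reduce F->id. Stack=[( F] ptr=2 lookahead=+ remaining=[+ id ) - num - ( id * ( id ) * num ) $]
Step 4: reduce T->F. Stack=[( T] ptr=2 lookahead=+ remaining=[+ id ) - num - ( id * ( id ) * num ) $]
Step 5: reduce E->T. Stack=[( E] ptr=2 lookahead=+ remaining=[+ id ) - num - ( id * ( id ) * num ) $]
Step 6: shift +. Stack=[( E +] ptr=3 lookahead=id remaining=[id ) - num - ( id * ( id ) * num ) $]
Step 7: shift id. Stack=[( E + id] ptr=4 lookahead=) remaining=[) - num - ( id * ( id ) * num ) $]
Step 8: reduce F->id. Stack=[( E + F] ptr=4 lookahead=) remaining=[) - num - ( id * ( id ) * num ) $]
Step 9: reduce T->F. Stack=[( E + T] ptr=4 lookahead=) remaining=[) - num - ( id * ( id ) * num ) $]
Step 10: reduce E->E + T. Stack=[( E] ptr=4 lookahead=) remaining=[) - num - ( id * ( id ) * num ) $]
Step 11: shift ). Stack=[( E )] ptr=5 lookahead=- remaining=[- num - ( id * ( id ) * num ) $]
Step 12: reduce F->( E ). Stack=[F] ptr=5 lookahead=- remaining=[- num - ( id * ( id ) * num ) $]
Step 13: reduce T->F. Stack=[T] ptr=5 lookahead=- remaining=[- num - ( id * ( id ) * num ) $]
Step 14: reduce E->T. Stack=[E] ptr=5 lookahead=- remaining=[- num - ( id * ( id ) * num ) $]
Step 15: shift -. Stack=[E -] ptr=6 lookahead=num remaining=[num - ( id * ( id ) * num ) $]
Step 16: shift num. Stack=[E - num] ptr=7 lookahead=- remaining=[- ( id * ( id ) * num ) $]
Step 17: reduce F->num. Stack=[E - F] ptr=7 lookahead=- remaining=[- ( id * ( id ) * num ) $]
Step 18: reduce T->F. Stack=[E - T] ptr=7 lookahead=- remaining=[- ( id * ( id ) * num ) $]
Step 19: reduce E->E - T. Stack=[E] ptr=7 lookahead=- remaining=[- ( id * ( id ) * num ) $]
Step 20: shift -. Stack=[E -] ptr=8 lookahead=( remaining=[( id * ( id ) * num ) $]
Step 21: shift (. Stack=[E - (] ptr=9 lookahead=id remaining=[id * ( id ) * num ) $]
Step 22: shift id. Stack=[E - ( id] ptr=10 lookahead=* remaining=[* ( id ) * num ) $]
Step 23: reduce F->id. Stack=[E - ( F] ptr=10 lookahead=* remaining=[* ( id ) * num ) $]
Step 24: reduce T->F. Stack=[E - ( T] ptr=10 lookahead=* remaining=[* ( id ) * num ) $]
Step 25: shift *. Stack=[E - ( T *] ptr=11 lookahead=( remaining=[( id ) * num ) $]
Step 26: shift (. Stack=[E - ( T * (] ptr=12 lookahead=id remaining=[id ) * num ) $]
Step 27: shift id. Stack=[E - ( T * ( id] ptr=13 lookahead=) remaining=[) * num ) $]
Step 28: reduce F->id. Stack=[E - ( T * ( F] ptr=13 lookahead=) remaining=[) * num ) $]
Step 29: reduce T->F. Stack=[E - ( T * ( T] ptr=13 lookahead=) remaining=[) * num ) $]
Step 30: reduce E->T. Stack=[E - ( T * ( E] ptr=13 lookahead=) remaining=[) * num ) $]
Step 31: shift ). Stack=[E - ( T * ( E )] ptr=14 lookahead=* remaining=[* num ) $]
Step 32: reduce F->( E ). Stack=[E - ( T * F] ptr=14 lookahead=* remaining=[* num ) $]
Step 33: reduce T->T * F. Stack=[E - ( T] ptr=14 lookahead=* remaining=[* num ) $]
Step 34: shift *. Stack=[E - ( T *] ptr=15 lookahead=num remaining=[num ) $]
Step 35: shift num. Stack=[E - ( T * num] ptr=16 lookahead=) remaining=[) $]
Step 36: reduce F->num. Stack=[E - ( T * F] ptr=16 lookahead=) remaining=[) $]
Step 37: reduce T->T * F. Stack=[E - ( T] ptr=16 lookahead=) remaining=[) $]
Step 38: reduce E->T. Stack=[E - ( E] ptr=16 lookahead=) remaining=[) $]
Step 39: shift ). Stack=[E - ( E )] ptr=17 lookahead=$ remaining=[$]
Step 40: reduce F->( E ). Stack=[E - F] ptr=17 lookahead=$ remaining=[$]
Step 41: reduce T->F. Stack=[E - T] ptr=17 lookahead=$ remaining=[$]
Step 42: reduce E->E - T. Stack=[E] ptr=17 lookahead=$ remaining=[$]
Step 43: accept. Stack=[E] ptr=17 lookahead=$ remaining=[$]

Answer: 9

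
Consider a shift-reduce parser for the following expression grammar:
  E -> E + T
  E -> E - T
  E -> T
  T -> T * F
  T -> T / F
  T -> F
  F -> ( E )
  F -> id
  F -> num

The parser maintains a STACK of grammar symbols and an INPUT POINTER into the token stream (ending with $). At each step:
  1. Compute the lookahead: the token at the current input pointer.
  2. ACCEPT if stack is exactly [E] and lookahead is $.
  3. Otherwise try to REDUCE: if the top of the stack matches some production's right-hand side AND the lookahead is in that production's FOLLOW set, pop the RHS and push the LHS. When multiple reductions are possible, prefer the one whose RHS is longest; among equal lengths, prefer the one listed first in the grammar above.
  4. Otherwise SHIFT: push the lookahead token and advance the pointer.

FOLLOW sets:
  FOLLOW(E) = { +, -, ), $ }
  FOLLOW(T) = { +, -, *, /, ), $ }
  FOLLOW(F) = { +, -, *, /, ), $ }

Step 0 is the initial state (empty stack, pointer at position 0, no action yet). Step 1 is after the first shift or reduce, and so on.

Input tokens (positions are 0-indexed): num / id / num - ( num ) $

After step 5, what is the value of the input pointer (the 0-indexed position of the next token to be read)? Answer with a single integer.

Answer: 3

Derivation:
Step 1: shift num. Stack=[num] ptr=1 lookahead=/ remaining=[/ id / num - ( num ) $]
Step 2: reduce F->num. Stack=[F] ptr=1 lookahead=/ remaining=[/ id / num - ( num ) $]
Step 3: reduce T->F. Stack=[T] ptr=1 lookahead=/ remaining=[/ id / num - ( num ) $]
Step 4: shift /. Stack=[T /] ptr=2 lookahead=id remaining=[id / num - ( num ) $]
Step 5: shift id. Stack=[T / id] ptr=3 lookahead=/ remaining=[/ num - ( num ) $]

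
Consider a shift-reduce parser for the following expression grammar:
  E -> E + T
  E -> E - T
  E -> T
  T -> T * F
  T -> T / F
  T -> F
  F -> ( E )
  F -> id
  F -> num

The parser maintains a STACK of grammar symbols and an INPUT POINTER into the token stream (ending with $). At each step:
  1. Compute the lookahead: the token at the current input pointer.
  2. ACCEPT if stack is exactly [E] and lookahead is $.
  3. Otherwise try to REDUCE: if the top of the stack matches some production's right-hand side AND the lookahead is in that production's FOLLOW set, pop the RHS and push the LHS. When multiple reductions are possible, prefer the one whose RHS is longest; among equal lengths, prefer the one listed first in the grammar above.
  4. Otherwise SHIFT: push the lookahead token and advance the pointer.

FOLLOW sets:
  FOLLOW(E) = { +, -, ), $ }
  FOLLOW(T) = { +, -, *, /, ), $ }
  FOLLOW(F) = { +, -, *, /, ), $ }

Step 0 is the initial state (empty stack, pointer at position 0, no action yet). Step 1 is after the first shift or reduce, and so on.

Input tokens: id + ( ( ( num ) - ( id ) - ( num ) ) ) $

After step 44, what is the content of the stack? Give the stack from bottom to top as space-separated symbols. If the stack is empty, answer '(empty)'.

Step 1: shift id. Stack=[id] ptr=1 lookahead=+ remaining=[+ ( ( ( num ) - ( id ) - ( num ) ) ) $]
Step 2: reduce F->id. Stack=[F] ptr=1 lookahead=+ remaining=[+ ( ( ( num ) - ( id ) - ( num ) ) ) $]
Step 3: reduce T->F. Stack=[T] ptr=1 lookahead=+ remaining=[+ ( ( ( num ) - ( id ) - ( num ) ) ) $]
Step 4: reduce E->T. Stack=[E] ptr=1 lookahead=+ remaining=[+ ( ( ( num ) - ( id ) - ( num ) ) ) $]
Step 5: shift +. Stack=[E +] ptr=2 lookahead=( remaining=[( ( ( num ) - ( id ) - ( num ) ) ) $]
Step 6: shift (. Stack=[E + (] ptr=3 lookahead=( remaining=[( ( num ) - ( id ) - ( num ) ) ) $]
Step 7: shift (. Stack=[E + ( (] ptr=4 lookahead=( remaining=[( num ) - ( id ) - ( num ) ) ) $]
Step 8: shift (. Stack=[E + ( ( (] ptr=5 lookahead=num remaining=[num ) - ( id ) - ( num ) ) ) $]
Step 9: shift num. Stack=[E + ( ( ( num] ptr=6 lookahead=) remaining=[) - ( id ) - ( num ) ) ) $]
Step 10: reduce F->num. Stack=[E + ( ( ( F] ptr=6 lookahead=) remaining=[) - ( id ) - ( num ) ) ) $]
Step 11: reduce T->F. Stack=[E + ( ( ( T] ptr=6 lookahead=) remaining=[) - ( id ) - ( num ) ) ) $]
Step 12: reduce E->T. Stack=[E + ( ( ( E] ptr=6 lookahead=) remaining=[) - ( id ) - ( num ) ) ) $]
Step 13: shift ). Stack=[E + ( ( ( E )] ptr=7 lookahead=- remaining=[- ( id ) - ( num ) ) ) $]
Step 14: reduce F->( E ). Stack=[E + ( ( F] ptr=7 lookahead=- remaining=[- ( id ) - ( num ) ) ) $]
Step 15: reduce T->F. Stack=[E + ( ( T] ptr=7 lookahead=- remaining=[- ( id ) - ( num ) ) ) $]
Step 16: reduce E->T. Stack=[E + ( ( E] ptr=7 lookahead=- remaining=[- ( id ) - ( num ) ) ) $]
Step 17: shift -. Stack=[E + ( ( E -] ptr=8 lookahead=( remaining=[( id ) - ( num ) ) ) $]
Step 18: shift (. Stack=[E + ( ( E - (] ptr=9 lookahead=id remaining=[id ) - ( num ) ) ) $]
Step 19: shift id. Stack=[E + ( ( E - ( id] ptr=10 lookahead=) remaining=[) - ( num ) ) ) $]
Step 20: reduce F->id. Stack=[E + ( ( E - ( F] ptr=10 lookahead=) remaining=[) - ( num ) ) ) $]
Step 21: reduce T->F. Stack=[E + ( ( E - ( T] ptr=10 lookahead=) remaining=[) - ( num ) ) ) $]
Step 22: reduce E->T. Stack=[E + ( ( E - ( E] ptr=10 lookahead=) remaining=[) - ( num ) ) ) $]
Step 23: shift ). Stack=[E + ( ( E - ( E )] ptr=11 lookahead=- remaining=[- ( num ) ) ) $]
Step 24: reduce F->( E ). Stack=[E + ( ( E - F] ptr=11 lookahead=- remaining=[- ( num ) ) ) $]
Step 25: reduce T->F. Stack=[E + ( ( E - T] ptr=11 lookahead=- remaining=[- ( num ) ) ) $]
Step 26: reduce E->E - T. Stack=[E + ( ( E] ptr=11 lookahead=- remaining=[- ( num ) ) ) $]
Step 27: shift -. Stack=[E + ( ( E -] ptr=12 lookahead=( remaining=[( num ) ) ) $]
Step 28: shift (. Stack=[E + ( ( E - (] ptr=13 lookahead=num remaining=[num ) ) ) $]
Step 29: shift num. Stack=[E + ( ( E - ( num] ptr=14 lookahead=) remaining=[) ) ) $]
Step 30: reduce F->num. Stack=[E + ( ( E - ( F] ptr=14 lookahead=) remaining=[) ) ) $]
Step 31: reduce T->F. Stack=[E + ( ( E - ( T] ptr=14 lookahead=) remaining=[) ) ) $]
Step 32: reduce E->T. Stack=[E + ( ( E - ( E] ptr=14 lookahead=) remaining=[) ) ) $]
Step 33: shift ). Stack=[E + ( ( E - ( E )] ptr=15 lookahead=) remaining=[) ) $]
Step 34: reduce F->( E ). Stack=[E + ( ( E - F] ptr=15 lookahead=) remaining=[) ) $]
Step 35: reduce T->F. Stack=[E + ( ( E - T] ptr=15 lookahead=) remaining=[) ) $]
Step 36: reduce E->E - T. Stack=[E + ( ( E] ptr=15 lookahead=) remaining=[) ) $]
Step 37: shift ). Stack=[E + ( ( E )] ptr=16 lookahead=) remaining=[) $]
Step 38: reduce F->( E ). Stack=[E + ( F] ptr=16 lookahead=) remaining=[) $]
Step 39: reduce T->F. Stack=[E + ( T] ptr=16 lookahead=) remaining=[) $]
Step 40: reduce E->T. Stack=[E + ( E] ptr=16 lookahead=) remaining=[) $]
Step 41: shift ). Stack=[E + ( E )] ptr=17 lookahead=$ remaining=[$]
Step 42: reduce F->( E ). Stack=[E + F] ptr=17 lookahead=$ remaining=[$]
Step 43: reduce T->F. Stack=[E + T] ptr=17 lookahead=$ remaining=[$]
Step 44: reduce E->E + T. Stack=[E] ptr=17 lookahead=$ remaining=[$]

Answer: E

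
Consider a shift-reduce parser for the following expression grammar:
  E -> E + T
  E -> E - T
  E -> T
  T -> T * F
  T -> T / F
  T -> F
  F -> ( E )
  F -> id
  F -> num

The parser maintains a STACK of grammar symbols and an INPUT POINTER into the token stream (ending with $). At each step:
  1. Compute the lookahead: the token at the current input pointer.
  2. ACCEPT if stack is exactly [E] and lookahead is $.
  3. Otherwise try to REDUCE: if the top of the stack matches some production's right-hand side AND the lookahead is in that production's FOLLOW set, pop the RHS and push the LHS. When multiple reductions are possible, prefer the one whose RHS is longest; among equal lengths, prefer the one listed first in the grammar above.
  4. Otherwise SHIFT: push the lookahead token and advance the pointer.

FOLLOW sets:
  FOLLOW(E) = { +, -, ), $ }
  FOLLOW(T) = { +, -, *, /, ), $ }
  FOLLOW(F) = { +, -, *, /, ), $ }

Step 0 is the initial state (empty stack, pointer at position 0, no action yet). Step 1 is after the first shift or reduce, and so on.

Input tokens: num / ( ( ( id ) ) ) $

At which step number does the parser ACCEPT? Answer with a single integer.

Answer: 24

Derivation:
Step 1: shift num. Stack=[num] ptr=1 lookahead=/ remaining=[/ ( ( ( id ) ) ) $]
Step 2: reduce F->num. Stack=[F] ptr=1 lookahead=/ remaining=[/ ( ( ( id ) ) ) $]
Step 3: reduce T->F. Stack=[T] ptr=1 lookahead=/ remaining=[/ ( ( ( id ) ) ) $]
Step 4: shift /. Stack=[T /] ptr=2 lookahead=( remaining=[( ( ( id ) ) ) $]
Step 5: shift (. Stack=[T / (] ptr=3 lookahead=( remaining=[( ( id ) ) ) $]
Step 6: shift (. Stack=[T / ( (] ptr=4 lookahead=( remaining=[( id ) ) ) $]
Step 7: shift (. Stack=[T / ( ( (] ptr=5 lookahead=id remaining=[id ) ) ) $]
Step 8: shift id. Stack=[T / ( ( ( id] ptr=6 lookahead=) remaining=[) ) ) $]
Step 9: reduce F->id. Stack=[T / ( ( ( F] ptr=6 lookahead=) remaining=[) ) ) $]
Step 10: reduce T->F. Stack=[T / ( ( ( T] ptr=6 lookahead=) remaining=[) ) ) $]
Step 11: reduce E->T. Stack=[T / ( ( ( E] ptr=6 lookahead=) remaining=[) ) ) $]
Step 12: shift ). Stack=[T / ( ( ( E )] ptr=7 lookahead=) remaining=[) ) $]
Step 13: reduce F->( E ). Stack=[T / ( ( F] ptr=7 lookahead=) remaining=[) ) $]
Step 14: reduce T->F. Stack=[T / ( ( T] ptr=7 lookahead=) remaining=[) ) $]
Step 15: reduce E->T. Stack=[T / ( ( E] ptr=7 lookahead=) remaining=[) ) $]
Step 16: shift ). Stack=[T / ( ( E )] ptr=8 lookahead=) remaining=[) $]
Step 17: reduce F->( E ). Stack=[T / ( F] ptr=8 lookahead=) remaining=[) $]
Step 18: reduce T->F. Stack=[T / ( T] ptr=8 lookahead=) remaining=[) $]
Step 19: reduce E->T. Stack=[T / ( E] ptr=8 lookahead=) remaining=[) $]
Step 20: shift ). Stack=[T / ( E )] ptr=9 lookahead=$ remaining=[$]
Step 21: reduce F->( E ). Stack=[T / F] ptr=9 lookahead=$ remaining=[$]
Step 22: reduce T->T / F. Stack=[T] ptr=9 lookahead=$ remaining=[$]
Step 23: reduce E->T. Stack=[E] ptr=9 lookahead=$ remaining=[$]
Step 24: accept. Stack=[E] ptr=9 lookahead=$ remaining=[$]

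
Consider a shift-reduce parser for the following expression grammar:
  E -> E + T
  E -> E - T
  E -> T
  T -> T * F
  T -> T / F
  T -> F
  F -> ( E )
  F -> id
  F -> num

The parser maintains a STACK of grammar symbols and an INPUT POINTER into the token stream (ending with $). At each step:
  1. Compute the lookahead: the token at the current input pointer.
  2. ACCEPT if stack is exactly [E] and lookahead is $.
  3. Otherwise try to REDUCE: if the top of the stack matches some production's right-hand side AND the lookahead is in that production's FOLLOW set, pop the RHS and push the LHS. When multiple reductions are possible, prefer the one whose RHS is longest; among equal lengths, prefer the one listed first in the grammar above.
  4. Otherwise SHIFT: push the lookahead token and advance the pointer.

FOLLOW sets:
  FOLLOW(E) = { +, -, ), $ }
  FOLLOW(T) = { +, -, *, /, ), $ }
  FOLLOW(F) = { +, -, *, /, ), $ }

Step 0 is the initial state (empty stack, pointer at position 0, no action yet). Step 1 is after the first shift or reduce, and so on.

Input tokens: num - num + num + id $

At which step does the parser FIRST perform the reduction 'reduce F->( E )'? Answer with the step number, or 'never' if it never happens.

Step 1: shift num. Stack=[num] ptr=1 lookahead=- remaining=[- num + num + id $]
Step 2: reduce F->num. Stack=[F] ptr=1 lookahead=- remaining=[- num + num + id $]
Step 3: reduce T->F. Stack=[T] ptr=1 lookahead=- remaining=[- num + num + id $]
Step 4: reduce E->T. Stack=[E] ptr=1 lookahead=- remaining=[- num + num + id $]
Step 5: shift -. Stack=[E -] ptr=2 lookahead=num remaining=[num + num + id $]
Step 6: shift num. Stack=[E - num] ptr=3 lookahead=+ remaining=[+ num + id $]
Step 7: reduce F->num. Stack=[E - F] ptr=3 lookahead=+ remaining=[+ num + id $]
Step 8: reduce T->F. Stack=[E - T] ptr=3 lookahead=+ remaining=[+ num + id $]
Step 9: reduce E->E - T. Stack=[E] ptr=3 lookahead=+ remaining=[+ num + id $]
Step 10: shift +. Stack=[E +] ptr=4 lookahead=num remaining=[num + id $]
Step 11: shift num. Stack=[E + num] ptr=5 lookahead=+ remaining=[+ id $]
Step 12: reduce F->num. Stack=[E + F] ptr=5 lookahead=+ remaining=[+ id $]
Step 13: reduce T->F. Stack=[E + T] ptr=5 lookahead=+ remaining=[+ id $]
Step 14: reduce E->E + T. Stack=[E] ptr=5 lookahead=+ remaining=[+ id $]
Step 15: shift +. Stack=[E +] ptr=6 lookahead=id remaining=[id $]
Step 16: shift id. Stack=[E + id] ptr=7 lookahead=$ remaining=[$]
Step 17: reduce F->id. Stack=[E + F] ptr=7 lookahead=$ remaining=[$]
Step 18: reduce T->F. Stack=[E + T] ptr=7 lookahead=$ remaining=[$]
Step 19: reduce E->E + T. Stack=[E] ptr=7 lookahead=$ remaining=[$]
Step 20: accept. Stack=[E] ptr=7 lookahead=$ remaining=[$]

Answer: never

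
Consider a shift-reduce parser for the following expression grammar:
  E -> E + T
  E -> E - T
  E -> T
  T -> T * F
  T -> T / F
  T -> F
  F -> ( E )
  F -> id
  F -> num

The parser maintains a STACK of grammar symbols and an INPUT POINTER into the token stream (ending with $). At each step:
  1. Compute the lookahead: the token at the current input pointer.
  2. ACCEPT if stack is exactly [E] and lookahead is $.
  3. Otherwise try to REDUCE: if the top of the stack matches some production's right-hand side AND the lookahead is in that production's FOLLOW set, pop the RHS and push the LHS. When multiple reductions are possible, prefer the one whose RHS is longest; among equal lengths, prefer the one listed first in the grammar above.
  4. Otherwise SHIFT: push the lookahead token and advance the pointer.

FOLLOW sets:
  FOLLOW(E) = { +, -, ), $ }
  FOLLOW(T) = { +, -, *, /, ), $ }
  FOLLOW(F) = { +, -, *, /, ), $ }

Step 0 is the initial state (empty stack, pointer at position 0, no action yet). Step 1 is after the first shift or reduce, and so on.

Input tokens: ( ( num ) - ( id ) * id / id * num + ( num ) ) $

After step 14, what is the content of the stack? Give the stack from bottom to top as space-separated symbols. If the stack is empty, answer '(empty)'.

Step 1: shift (. Stack=[(] ptr=1 lookahead=( remaining=[( num ) - ( id ) * id / id * num + ( num ) ) $]
Step 2: shift (. Stack=[( (] ptr=2 lookahead=num remaining=[num ) - ( id ) * id / id * num + ( num ) ) $]
Step 3: shift num. Stack=[( ( num] ptr=3 lookahead=) remaining=[) - ( id ) * id / id * num + ( num ) ) $]
Step 4: reduce F->num. Stack=[( ( F] ptr=3 lookahead=) remaining=[) - ( id ) * id / id * num + ( num ) ) $]
Step 5: reduce T->F. Stack=[( ( T] ptr=3 lookahead=) remaining=[) - ( id ) * id / id * num + ( num ) ) $]
Step 6: reduce E->T. Stack=[( ( E] ptr=3 lookahead=) remaining=[) - ( id ) * id / id * num + ( num ) ) $]
Step 7: shift ). Stack=[( ( E )] ptr=4 lookahead=- remaining=[- ( id ) * id / id * num + ( num ) ) $]
Step 8: reduce F->( E ). Stack=[( F] ptr=4 lookahead=- remaining=[- ( id ) * id / id * num + ( num ) ) $]
Step 9: reduce T->F. Stack=[( T] ptr=4 lookahead=- remaining=[- ( id ) * id / id * num + ( num ) ) $]
Step 10: reduce E->T. Stack=[( E] ptr=4 lookahead=- remaining=[- ( id ) * id / id * num + ( num ) ) $]
Step 11: shift -. Stack=[( E -] ptr=5 lookahead=( remaining=[( id ) * id / id * num + ( num ) ) $]
Step 12: shift (. Stack=[( E - (] ptr=6 lookahead=id remaining=[id ) * id / id * num + ( num ) ) $]
Step 13: shift id. Stack=[( E - ( id] ptr=7 lookahead=) remaining=[) * id / id * num + ( num ) ) $]
Step 14: reduce F->id. Stack=[( E - ( F] ptr=7 lookahead=) remaining=[) * id / id * num + ( num ) ) $]

Answer: ( E - ( F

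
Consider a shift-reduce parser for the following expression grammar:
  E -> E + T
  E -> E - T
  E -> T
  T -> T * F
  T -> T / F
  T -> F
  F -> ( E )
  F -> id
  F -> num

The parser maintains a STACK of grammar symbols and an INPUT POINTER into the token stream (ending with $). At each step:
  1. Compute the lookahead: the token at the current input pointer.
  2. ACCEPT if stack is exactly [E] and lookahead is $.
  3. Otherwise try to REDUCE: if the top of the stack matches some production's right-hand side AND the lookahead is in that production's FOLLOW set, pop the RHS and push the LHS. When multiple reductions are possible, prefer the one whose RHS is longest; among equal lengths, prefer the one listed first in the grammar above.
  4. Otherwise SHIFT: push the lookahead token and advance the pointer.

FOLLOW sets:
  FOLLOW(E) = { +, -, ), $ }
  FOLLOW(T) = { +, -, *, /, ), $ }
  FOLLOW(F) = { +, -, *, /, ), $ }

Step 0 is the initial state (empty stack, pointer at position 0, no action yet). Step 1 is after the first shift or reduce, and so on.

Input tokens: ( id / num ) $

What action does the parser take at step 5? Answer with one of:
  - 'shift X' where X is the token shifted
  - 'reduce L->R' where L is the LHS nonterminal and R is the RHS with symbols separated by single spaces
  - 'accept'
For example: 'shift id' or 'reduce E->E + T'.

Step 1: shift (. Stack=[(] ptr=1 lookahead=id remaining=[id / num ) $]
Step 2: shift id. Stack=[( id] ptr=2 lookahead=/ remaining=[/ num ) $]
Step 3: reduce F->id. Stack=[( F] ptr=2 lookahead=/ remaining=[/ num ) $]
Step 4: reduce T->F. Stack=[( T] ptr=2 lookahead=/ remaining=[/ num ) $]
Step 5: shift /. Stack=[( T /] ptr=3 lookahead=num remaining=[num ) $]

Answer: shift /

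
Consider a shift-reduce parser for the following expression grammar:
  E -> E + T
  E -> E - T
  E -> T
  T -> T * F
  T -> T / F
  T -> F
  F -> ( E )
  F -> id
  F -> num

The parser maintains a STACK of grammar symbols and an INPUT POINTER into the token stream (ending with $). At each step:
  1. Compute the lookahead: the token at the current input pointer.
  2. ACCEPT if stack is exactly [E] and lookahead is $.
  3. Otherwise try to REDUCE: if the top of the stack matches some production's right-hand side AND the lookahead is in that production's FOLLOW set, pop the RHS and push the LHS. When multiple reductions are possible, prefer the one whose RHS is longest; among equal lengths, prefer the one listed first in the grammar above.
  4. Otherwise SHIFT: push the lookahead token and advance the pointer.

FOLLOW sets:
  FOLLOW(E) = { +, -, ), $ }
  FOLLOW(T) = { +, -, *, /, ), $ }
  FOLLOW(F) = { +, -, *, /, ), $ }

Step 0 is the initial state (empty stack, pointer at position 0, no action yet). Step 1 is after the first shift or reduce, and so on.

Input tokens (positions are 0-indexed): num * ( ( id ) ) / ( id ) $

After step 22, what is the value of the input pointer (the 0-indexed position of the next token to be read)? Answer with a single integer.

Answer: 10

Derivation:
Step 1: shift num. Stack=[num] ptr=1 lookahead=* remaining=[* ( ( id ) ) / ( id ) $]
Step 2: reduce F->num. Stack=[F] ptr=1 lookahead=* remaining=[* ( ( id ) ) / ( id ) $]
Step 3: reduce T->F. Stack=[T] ptr=1 lookahead=* remaining=[* ( ( id ) ) / ( id ) $]
Step 4: shift *. Stack=[T *] ptr=2 lookahead=( remaining=[( ( id ) ) / ( id ) $]
Step 5: shift (. Stack=[T * (] ptr=3 lookahead=( remaining=[( id ) ) / ( id ) $]
Step 6: shift (. Stack=[T * ( (] ptr=4 lookahead=id remaining=[id ) ) / ( id ) $]
Step 7: shift id. Stack=[T * ( ( id] ptr=5 lookahead=) remaining=[) ) / ( id ) $]
Step 8: reduce F->id. Stack=[T * ( ( F] ptr=5 lookahead=) remaining=[) ) / ( id ) $]
Step 9: reduce T->F. Stack=[T * ( ( T] ptr=5 lookahead=) remaining=[) ) / ( id ) $]
Step 10: reduce E->T. Stack=[T * ( ( E] ptr=5 lookahead=) remaining=[) ) / ( id ) $]
Step 11: shift ). Stack=[T * ( ( E )] ptr=6 lookahead=) remaining=[) / ( id ) $]
Step 12: reduce F->( E ). Stack=[T * ( F] ptr=6 lookahead=) remaining=[) / ( id ) $]
Step 13: reduce T->F. Stack=[T * ( T] ptr=6 lookahead=) remaining=[) / ( id ) $]
Step 14: reduce E->T. Stack=[T * ( E] ptr=6 lookahead=) remaining=[) / ( id ) $]
Step 15: shift ). Stack=[T * ( E )] ptr=7 lookahead=/ remaining=[/ ( id ) $]
Step 16: reduce F->( E ). Stack=[T * F] ptr=7 lookahead=/ remaining=[/ ( id ) $]
Step 17: reduce T->T * F. Stack=[T] ptr=7 lookahead=/ remaining=[/ ( id ) $]
Step 18: shift /. Stack=[T /] ptr=8 lookahead=( remaining=[( id ) $]
Step 19: shift (. Stack=[T / (] ptr=9 lookahead=id remaining=[id ) $]
Step 20: shift id. Stack=[T / ( id] ptr=10 lookahead=) remaining=[) $]
Step 21: reduce F->id. Stack=[T / ( F] ptr=10 lookahead=) remaining=[) $]
Step 22: reduce T->F. Stack=[T / ( T] ptr=10 lookahead=) remaining=[) $]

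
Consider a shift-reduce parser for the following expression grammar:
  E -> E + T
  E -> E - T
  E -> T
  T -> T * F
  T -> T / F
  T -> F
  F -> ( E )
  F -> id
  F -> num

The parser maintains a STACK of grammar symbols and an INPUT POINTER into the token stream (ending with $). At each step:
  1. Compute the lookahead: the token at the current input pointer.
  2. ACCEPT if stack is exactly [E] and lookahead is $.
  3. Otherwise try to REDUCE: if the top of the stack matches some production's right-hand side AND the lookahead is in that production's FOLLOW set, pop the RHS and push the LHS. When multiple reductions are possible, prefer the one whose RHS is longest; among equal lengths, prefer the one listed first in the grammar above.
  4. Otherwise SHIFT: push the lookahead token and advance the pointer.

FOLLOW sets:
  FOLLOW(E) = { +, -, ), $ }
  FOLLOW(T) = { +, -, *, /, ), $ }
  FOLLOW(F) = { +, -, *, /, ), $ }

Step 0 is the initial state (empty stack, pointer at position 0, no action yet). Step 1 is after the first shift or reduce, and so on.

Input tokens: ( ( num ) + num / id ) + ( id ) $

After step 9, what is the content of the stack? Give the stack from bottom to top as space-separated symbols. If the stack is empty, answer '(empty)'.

Step 1: shift (. Stack=[(] ptr=1 lookahead=( remaining=[( num ) + num / id ) + ( id ) $]
Step 2: shift (. Stack=[( (] ptr=2 lookahead=num remaining=[num ) + num / id ) + ( id ) $]
Step 3: shift num. Stack=[( ( num] ptr=3 lookahead=) remaining=[) + num / id ) + ( id ) $]
Step 4: reduce F->num. Stack=[( ( F] ptr=3 lookahead=) remaining=[) + num / id ) + ( id ) $]
Step 5: reduce T->F. Stack=[( ( T] ptr=3 lookahead=) remaining=[) + num / id ) + ( id ) $]
Step 6: reduce E->T. Stack=[( ( E] ptr=3 lookahead=) remaining=[) + num / id ) + ( id ) $]
Step 7: shift ). Stack=[( ( E )] ptr=4 lookahead=+ remaining=[+ num / id ) + ( id ) $]
Step 8: reduce F->( E ). Stack=[( F] ptr=4 lookahead=+ remaining=[+ num / id ) + ( id ) $]
Step 9: reduce T->F. Stack=[( T] ptr=4 lookahead=+ remaining=[+ num / id ) + ( id ) $]

Answer: ( T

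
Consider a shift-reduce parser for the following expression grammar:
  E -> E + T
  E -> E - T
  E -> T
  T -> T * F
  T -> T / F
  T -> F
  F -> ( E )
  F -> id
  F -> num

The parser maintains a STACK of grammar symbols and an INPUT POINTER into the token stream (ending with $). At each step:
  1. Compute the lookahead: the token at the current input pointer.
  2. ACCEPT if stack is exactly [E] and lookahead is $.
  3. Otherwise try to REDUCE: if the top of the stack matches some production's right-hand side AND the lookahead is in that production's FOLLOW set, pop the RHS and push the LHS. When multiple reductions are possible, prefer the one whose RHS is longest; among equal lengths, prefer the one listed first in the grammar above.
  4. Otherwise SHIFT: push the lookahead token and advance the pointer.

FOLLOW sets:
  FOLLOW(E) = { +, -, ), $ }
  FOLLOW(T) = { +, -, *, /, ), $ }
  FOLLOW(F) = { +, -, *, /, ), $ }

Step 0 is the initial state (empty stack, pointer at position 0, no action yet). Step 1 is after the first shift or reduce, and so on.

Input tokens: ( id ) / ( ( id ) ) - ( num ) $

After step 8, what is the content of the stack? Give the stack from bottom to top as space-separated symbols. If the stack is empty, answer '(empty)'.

Answer: T

Derivation:
Step 1: shift (. Stack=[(] ptr=1 lookahead=id remaining=[id ) / ( ( id ) ) - ( num ) $]
Step 2: shift id. Stack=[( id] ptr=2 lookahead=) remaining=[) / ( ( id ) ) - ( num ) $]
Step 3: reduce F->id. Stack=[( F] ptr=2 lookahead=) remaining=[) / ( ( id ) ) - ( num ) $]
Step 4: reduce T->F. Stack=[( T] ptr=2 lookahead=) remaining=[) / ( ( id ) ) - ( num ) $]
Step 5: reduce E->T. Stack=[( E] ptr=2 lookahead=) remaining=[) / ( ( id ) ) - ( num ) $]
Step 6: shift ). Stack=[( E )] ptr=3 lookahead=/ remaining=[/ ( ( id ) ) - ( num ) $]
Step 7: reduce F->( E ). Stack=[F] ptr=3 lookahead=/ remaining=[/ ( ( id ) ) - ( num ) $]
Step 8: reduce T->F. Stack=[T] ptr=3 lookahead=/ remaining=[/ ( ( id ) ) - ( num ) $]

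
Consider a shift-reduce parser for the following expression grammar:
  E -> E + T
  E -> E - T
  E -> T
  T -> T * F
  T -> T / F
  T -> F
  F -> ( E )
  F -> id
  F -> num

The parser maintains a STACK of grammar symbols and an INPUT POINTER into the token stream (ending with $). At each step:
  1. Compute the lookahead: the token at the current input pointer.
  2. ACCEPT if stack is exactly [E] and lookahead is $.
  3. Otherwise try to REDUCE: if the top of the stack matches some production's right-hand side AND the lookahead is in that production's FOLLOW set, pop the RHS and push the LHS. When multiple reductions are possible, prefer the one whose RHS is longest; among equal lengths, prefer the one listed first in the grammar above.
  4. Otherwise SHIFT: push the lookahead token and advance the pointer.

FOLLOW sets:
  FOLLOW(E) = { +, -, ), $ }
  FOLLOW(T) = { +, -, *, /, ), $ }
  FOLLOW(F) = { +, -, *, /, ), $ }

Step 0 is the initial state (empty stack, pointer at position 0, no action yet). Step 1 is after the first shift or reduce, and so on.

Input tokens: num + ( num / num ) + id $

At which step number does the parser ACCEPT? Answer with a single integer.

Answer: 24

Derivation:
Step 1: shift num. Stack=[num] ptr=1 lookahead=+ remaining=[+ ( num / num ) + id $]
Step 2: reduce F->num. Stack=[F] ptr=1 lookahead=+ remaining=[+ ( num / num ) + id $]
Step 3: reduce T->F. Stack=[T] ptr=1 lookahead=+ remaining=[+ ( num / num ) + id $]
Step 4: reduce E->T. Stack=[E] ptr=1 lookahead=+ remaining=[+ ( num / num ) + id $]
Step 5: shift +. Stack=[E +] ptr=2 lookahead=( remaining=[( num / num ) + id $]
Step 6: shift (. Stack=[E + (] ptr=3 lookahead=num remaining=[num / num ) + id $]
Step 7: shift num. Stack=[E + ( num] ptr=4 lookahead=/ remaining=[/ num ) + id $]
Step 8: reduce F->num. Stack=[E + ( F] ptr=4 lookahead=/ remaining=[/ num ) + id $]
Step 9: reduce T->F. Stack=[E + ( T] ptr=4 lookahead=/ remaining=[/ num ) + id $]
Step 10: shift /. Stack=[E + ( T /] ptr=5 lookahead=num remaining=[num ) + id $]
Step 11: shift num. Stack=[E + ( T / num] ptr=6 lookahead=) remaining=[) + id $]
Step 12: reduce F->num. Stack=[E + ( T / F] ptr=6 lookahead=) remaining=[) + id $]
Step 13: reduce T->T / F. Stack=[E + ( T] ptr=6 lookahead=) remaining=[) + id $]
Step 14: reduce E->T. Stack=[E + ( E] ptr=6 lookahead=) remaining=[) + id $]
Step 15: shift ). Stack=[E + ( E )] ptr=7 lookahead=+ remaining=[+ id $]
Step 16: reduce F->( E ). Stack=[E + F] ptr=7 lookahead=+ remaining=[+ id $]
Step 17: reduce T->F. Stack=[E + T] ptr=7 lookahead=+ remaining=[+ id $]
Step 18: reduce E->E + T. Stack=[E] ptr=7 lookahead=+ remaining=[+ id $]
Step 19: shift +. Stack=[E +] ptr=8 lookahead=id remaining=[id $]
Step 20: shift id. Stack=[E + id] ptr=9 lookahead=$ remaining=[$]
Step 21: reduce F->id. Stack=[E + F] ptr=9 lookahead=$ remaining=[$]
Step 22: reduce T->F. Stack=[E + T] ptr=9 lookahead=$ remaining=[$]
Step 23: reduce E->E + T. Stack=[E] ptr=9 lookahead=$ remaining=[$]
Step 24: accept. Stack=[E] ptr=9 lookahead=$ remaining=[$]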